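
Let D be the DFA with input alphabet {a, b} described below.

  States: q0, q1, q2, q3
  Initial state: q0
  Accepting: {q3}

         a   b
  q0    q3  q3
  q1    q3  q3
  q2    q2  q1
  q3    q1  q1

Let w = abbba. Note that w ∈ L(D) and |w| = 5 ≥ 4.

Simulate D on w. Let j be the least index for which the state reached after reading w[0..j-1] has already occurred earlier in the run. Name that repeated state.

State sequence: q0 -a-> q3 -b-> q1 -b-> q3 -b-> q1 -a-> q3
First repeat at step 3: q3 was already visited.

The earliest repeat is at step j = 3: D is in q3, which it already visited at step i = 1.
With |Q| = 4, pigeonhole forces a state repeat no later than step 4; the substring read between the first and second visits to that state can be pumped.

q3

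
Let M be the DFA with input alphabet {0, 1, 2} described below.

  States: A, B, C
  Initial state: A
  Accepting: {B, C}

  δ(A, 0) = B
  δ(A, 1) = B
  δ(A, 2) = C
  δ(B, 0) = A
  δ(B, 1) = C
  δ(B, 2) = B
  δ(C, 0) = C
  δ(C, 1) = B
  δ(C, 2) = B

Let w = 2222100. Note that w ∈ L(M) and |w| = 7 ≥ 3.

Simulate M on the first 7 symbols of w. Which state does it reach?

Run of M on the first 7 characters of w = 2 2 2 2 1 0 0:
  step 0: A  (start)
  step 1: C  (read 2: A→C)
  step 2: B  (read 2: C→B)
  step 3: B  (read 2: B→B)
  step 4: B  (read 2: B→B)
  step 5: C  (read 1: B→C)
  step 6: C  (read 0: C→C)
  step 7: C  (read 0: C→C)

After reading 7 characters, M is in state C.

C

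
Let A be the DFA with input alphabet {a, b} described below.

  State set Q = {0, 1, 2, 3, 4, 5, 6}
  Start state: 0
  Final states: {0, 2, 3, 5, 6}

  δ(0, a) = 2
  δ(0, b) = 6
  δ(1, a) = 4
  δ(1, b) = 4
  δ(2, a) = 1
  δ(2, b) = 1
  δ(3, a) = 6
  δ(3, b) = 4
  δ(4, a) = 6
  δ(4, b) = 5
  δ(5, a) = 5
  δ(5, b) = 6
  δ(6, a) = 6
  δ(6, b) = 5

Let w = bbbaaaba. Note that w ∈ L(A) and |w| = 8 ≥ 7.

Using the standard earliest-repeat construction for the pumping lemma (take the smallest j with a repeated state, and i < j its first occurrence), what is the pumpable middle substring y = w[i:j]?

bb

State sequence: 0 -b-> 6 -b-> 5 -b-> 6 -a-> 6 -a-> 6 -a-> 6 -b-> 5 -a-> 5
First repeat at step 3: 6 was already visited.

So i = 1, j = 3, giving x = w[0:1] = b, y = w[1:3] = bb, z = w[3:8] = aaaba.
Check: |xy| = 3 ≤ 7 and |y| = 2 ≥ 1. Reading y takes A from 6 back to 6, so every xyⁱz is accepted.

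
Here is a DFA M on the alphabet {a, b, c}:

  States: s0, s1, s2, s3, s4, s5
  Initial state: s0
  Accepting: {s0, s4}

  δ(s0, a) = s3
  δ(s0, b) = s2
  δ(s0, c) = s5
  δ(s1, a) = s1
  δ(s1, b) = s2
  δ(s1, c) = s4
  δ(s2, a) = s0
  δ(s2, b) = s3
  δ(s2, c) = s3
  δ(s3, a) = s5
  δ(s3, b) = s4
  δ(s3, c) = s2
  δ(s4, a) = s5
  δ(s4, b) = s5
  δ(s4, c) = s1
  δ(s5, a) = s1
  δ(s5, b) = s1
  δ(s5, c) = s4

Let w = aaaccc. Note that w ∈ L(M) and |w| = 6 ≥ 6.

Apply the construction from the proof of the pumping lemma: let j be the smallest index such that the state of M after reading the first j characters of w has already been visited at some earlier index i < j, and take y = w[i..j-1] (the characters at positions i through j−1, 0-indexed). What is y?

Run of M on w = a a a c c c:
  step 0: s0  (start)
  step 1: s3  (read a: s0→s3)
  step 2: s5  (read a: s3→s5)
  step 3: s1  (read a: s5→s1)
  step 4: s4  (read c: s1→s4)
  step 5: s1  (read c: s4→s1)   ← first repeat (s1 seen earlier)
  step 6: s4  (read c: s1→s4)

So i = 3, j = 5, giving x = w[0:3] = aaa, y = w[3:5] = cc, z = w[5:6] = c.
Check: |xy| = 5 ≤ 6 and |y| = 2 ≥ 1. Reading y takes M from s1 back to s1, so every xyⁱz is accepted.
With |Q| = 6, pigeonhole forces a state repeat no later than step 6; the substring read between the first and second visits to that state can be pumped.

cc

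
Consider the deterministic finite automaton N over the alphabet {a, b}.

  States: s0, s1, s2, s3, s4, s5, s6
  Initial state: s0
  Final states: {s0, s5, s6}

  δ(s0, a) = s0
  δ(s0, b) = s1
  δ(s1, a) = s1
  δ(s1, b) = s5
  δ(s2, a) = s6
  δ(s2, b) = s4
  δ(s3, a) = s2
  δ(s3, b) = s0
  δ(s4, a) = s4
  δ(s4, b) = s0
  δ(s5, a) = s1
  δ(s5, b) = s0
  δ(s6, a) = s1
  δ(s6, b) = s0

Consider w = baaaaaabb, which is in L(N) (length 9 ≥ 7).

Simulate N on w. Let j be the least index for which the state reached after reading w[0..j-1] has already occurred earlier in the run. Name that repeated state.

Run of N on w = b a a a a a a b b:
  step 0: s0  (start)
  step 1: s1  (read b: s0→s1)
  step 2: s1  (read a: s1→s1)   ← first repeat (s1 seen earlier)
  step 3: s1  (read a: s1→s1)
  step 4: s1  (read a: s1→s1)
  step 5: s1  (read a: s1→s1)
  step 6: s1  (read a: s1→s1)
  step 7: s1  (read a: s1→s1)
  step 8: s5  (read b: s1→s5)
  step 9: s0  (read b: s5→s0)

The earliest repeat is at step j = 2: N is in s1, which it already visited at step i = 1.
Pumping length from the standard proof: p = 7 (the number of states). The repeated state found above gives |xy| = j ≤ 7 and |y| = j − i ≥ 1.

s1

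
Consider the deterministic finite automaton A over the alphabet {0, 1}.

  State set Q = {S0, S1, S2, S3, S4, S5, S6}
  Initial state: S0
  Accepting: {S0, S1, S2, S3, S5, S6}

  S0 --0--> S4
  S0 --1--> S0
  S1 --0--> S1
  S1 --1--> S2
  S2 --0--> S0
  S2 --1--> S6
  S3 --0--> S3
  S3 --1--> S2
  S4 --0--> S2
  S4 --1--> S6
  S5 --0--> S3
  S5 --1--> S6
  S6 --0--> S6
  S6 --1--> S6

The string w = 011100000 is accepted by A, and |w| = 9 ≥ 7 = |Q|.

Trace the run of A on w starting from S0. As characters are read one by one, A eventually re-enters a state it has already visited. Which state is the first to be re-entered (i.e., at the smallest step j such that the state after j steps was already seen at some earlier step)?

State sequence: S0 -0-> S4 -1-> S6 -1-> S6 -1-> S6 -0-> S6 -0-> S6 -0-> S6 -0-> S6 -0-> S6
First repeat at step 3: S6 was already visited.

The earliest repeat is at step j = 3: A is in S6, which it already visited at step i = 2.
Pumping length from the standard proof: p = 7 (the number of states). The repeated state found above gives |xy| = j ≤ 7 and |y| = j − i ≥ 1.

S6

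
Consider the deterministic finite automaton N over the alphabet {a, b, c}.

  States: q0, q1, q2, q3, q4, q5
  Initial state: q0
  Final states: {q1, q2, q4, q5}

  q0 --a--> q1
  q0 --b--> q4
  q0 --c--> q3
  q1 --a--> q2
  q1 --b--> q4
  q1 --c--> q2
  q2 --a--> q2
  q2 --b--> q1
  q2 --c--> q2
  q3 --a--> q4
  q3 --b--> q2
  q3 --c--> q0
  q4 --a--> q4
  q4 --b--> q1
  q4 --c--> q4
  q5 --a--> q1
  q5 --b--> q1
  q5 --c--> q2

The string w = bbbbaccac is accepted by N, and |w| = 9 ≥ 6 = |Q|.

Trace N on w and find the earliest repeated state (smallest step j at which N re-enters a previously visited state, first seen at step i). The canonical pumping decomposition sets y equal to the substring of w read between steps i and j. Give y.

bb

State sequence: q0 -b-> q4 -b-> q1 -b-> q4 -b-> q1 -a-> q2 -c-> q2 -c-> q2 -a-> q2 -c-> q2
First repeat at step 3: q4 was already visited.

So i = 1, j = 3, giving x = w[0:1] = b, y = w[1:3] = bb, z = w[3:9] = baccac.
Check: |xy| = 3 ≤ 6 and |y| = 2 ≥ 1. Reading y takes N from q4 back to q4, so every xyⁱz is accepted.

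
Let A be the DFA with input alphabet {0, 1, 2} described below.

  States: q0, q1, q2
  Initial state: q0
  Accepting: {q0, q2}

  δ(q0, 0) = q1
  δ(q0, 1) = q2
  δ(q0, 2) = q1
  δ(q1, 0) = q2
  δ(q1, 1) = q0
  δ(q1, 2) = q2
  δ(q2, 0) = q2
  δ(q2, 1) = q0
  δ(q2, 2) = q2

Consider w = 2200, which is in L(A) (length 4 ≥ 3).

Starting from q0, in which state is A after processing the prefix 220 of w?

State sequence: q0 -2-> q1 -2-> q2 -0-> q2

After reading 3 characters, A is in state q2.

q2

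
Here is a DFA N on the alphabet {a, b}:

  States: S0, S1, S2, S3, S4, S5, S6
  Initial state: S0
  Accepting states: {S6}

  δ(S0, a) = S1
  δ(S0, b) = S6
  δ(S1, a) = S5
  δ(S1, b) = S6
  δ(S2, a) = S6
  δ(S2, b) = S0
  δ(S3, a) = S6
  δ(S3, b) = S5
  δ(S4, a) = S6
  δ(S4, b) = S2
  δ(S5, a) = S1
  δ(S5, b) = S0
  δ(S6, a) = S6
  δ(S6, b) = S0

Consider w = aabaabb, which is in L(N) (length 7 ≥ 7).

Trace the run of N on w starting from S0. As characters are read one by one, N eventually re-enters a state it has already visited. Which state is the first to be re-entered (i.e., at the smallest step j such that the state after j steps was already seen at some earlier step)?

Run of N on w = a a b a a b b:
  step 0: S0  (start)
  step 1: S1  (read a: S0→S1)
  step 2: S5  (read a: S1→S5)
  step 3: S0  (read b: S5→S0)   ← first repeat (S0 seen earlier)
  step 4: S1  (read a: S0→S1)
  step 5: S5  (read a: S1→S5)
  step 6: S0  (read b: S5→S0)
  step 7: S6  (read b: S0→S6)

The earliest repeat is at step j = 3: N is in S0, which it already visited at step i = 0.
With |Q| = 7, pigeonhole forces a state repeat no later than step 7; the substring read between the first and second visits to that state can be pumped.

S0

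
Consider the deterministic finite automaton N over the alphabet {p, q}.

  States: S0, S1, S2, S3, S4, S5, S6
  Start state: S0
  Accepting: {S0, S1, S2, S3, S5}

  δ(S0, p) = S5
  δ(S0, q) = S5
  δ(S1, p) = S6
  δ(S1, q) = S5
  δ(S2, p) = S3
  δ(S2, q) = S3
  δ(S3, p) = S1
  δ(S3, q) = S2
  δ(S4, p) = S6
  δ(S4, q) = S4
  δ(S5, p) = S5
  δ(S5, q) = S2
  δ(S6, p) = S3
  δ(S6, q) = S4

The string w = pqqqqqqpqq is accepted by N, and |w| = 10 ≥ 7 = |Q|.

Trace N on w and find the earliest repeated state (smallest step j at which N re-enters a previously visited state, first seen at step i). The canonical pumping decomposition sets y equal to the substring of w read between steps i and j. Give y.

qq

State sequence: S0 -p-> S5 -q-> S2 -q-> S3 -q-> S2 -q-> S3 -q-> S2 -q-> S3 -p-> S1 -q-> S5 -q-> S2
First repeat at step 4: S2 was already visited.

So i = 2, j = 4, giving x = w[0:2] = pq, y = w[2:4] = qq, z = w[4:10] = qqqpqq.
Check: |xy| = 4 ≤ 7 and |y| = 2 ≥ 1. Reading y takes N from S2 back to S2, so every xyⁱz is accepted.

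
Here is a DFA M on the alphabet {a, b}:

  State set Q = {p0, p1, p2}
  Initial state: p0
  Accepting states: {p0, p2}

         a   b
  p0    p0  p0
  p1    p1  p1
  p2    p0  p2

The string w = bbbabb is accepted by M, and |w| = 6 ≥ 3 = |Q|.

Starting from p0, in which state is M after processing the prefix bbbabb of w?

State sequence: p0 -b-> p0 -b-> p0 -b-> p0 -a-> p0 -b-> p0 -b-> p0

After reading 6 characters, M is in state p0.
(This kind of state-tracing is the core of the pumping-lemma construction: with 3 states, pigeonhole forces a repeat within the first 3 steps.)

p0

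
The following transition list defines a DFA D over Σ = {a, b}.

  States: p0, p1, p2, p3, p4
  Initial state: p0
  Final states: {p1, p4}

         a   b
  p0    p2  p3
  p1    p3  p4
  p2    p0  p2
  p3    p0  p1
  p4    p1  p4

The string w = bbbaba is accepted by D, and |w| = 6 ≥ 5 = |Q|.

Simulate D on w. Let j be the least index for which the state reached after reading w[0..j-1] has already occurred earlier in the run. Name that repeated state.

State sequence: p0 -b-> p3 -b-> p1 -b-> p4 -a-> p1 -b-> p4 -a-> p1
First repeat at step 4: p1 was already visited.

The earliest repeat is at step j = 4: D is in p1, which it already visited at step i = 2.
With |Q| = 5, pigeonhole forces a state repeat no later than step 5; the substring read between the first and second visits to that state can be pumped.

p1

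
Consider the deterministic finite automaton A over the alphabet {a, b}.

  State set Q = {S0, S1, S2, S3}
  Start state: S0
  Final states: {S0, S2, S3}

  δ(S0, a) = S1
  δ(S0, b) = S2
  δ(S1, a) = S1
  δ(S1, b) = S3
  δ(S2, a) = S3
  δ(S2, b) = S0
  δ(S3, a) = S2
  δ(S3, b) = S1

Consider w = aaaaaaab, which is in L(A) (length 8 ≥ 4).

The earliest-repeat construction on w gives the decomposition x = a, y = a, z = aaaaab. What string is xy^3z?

xy^3z = a·a·a·a·aaaaab = aaaaaaaaab.
Reading y = a takes A from S1 back to S1, so after x·y·y·y the machine is still in S1, and z then leads to the accepting state S3. Hence aaaaaaaaab ∈ L(A).

aaaaaaaaab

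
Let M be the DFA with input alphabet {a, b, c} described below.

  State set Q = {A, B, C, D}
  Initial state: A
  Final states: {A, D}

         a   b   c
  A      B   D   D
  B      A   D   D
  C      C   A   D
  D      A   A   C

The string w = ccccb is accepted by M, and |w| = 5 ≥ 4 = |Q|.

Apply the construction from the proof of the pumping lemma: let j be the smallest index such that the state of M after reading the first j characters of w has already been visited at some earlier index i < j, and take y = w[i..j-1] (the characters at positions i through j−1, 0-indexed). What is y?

cc

Run of M on w = c c c c b:
  step 0: A  (start)
  step 1: D  (read c: A→D)
  step 2: C  (read c: D→C)
  step 3: D  (read c: C→D)   ← first repeat (D seen earlier)
  step 4: C  (read c: D→C)
  step 5: A  (read b: C→A)

So i = 1, j = 3, giving x = w[0:1] = c, y = w[1:3] = cc, z = w[3:5] = cb.
Check: |xy| = 3 ≤ 4 and |y| = 2 ≥ 1. Reading y takes M from D back to D, so every xyⁱz is accepted.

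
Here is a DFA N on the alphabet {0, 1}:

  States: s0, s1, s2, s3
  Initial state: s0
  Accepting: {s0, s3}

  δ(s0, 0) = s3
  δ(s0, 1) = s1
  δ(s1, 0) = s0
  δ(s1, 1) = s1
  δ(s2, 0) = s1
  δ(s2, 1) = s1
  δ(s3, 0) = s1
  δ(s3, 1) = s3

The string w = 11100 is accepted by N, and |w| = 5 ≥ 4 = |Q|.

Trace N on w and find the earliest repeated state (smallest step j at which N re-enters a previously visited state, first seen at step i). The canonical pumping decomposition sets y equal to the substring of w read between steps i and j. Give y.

Run of N on w = 1 1 1 0 0:
  step 0: s0  (start)
  step 1: s1  (read 1: s0→s1)
  step 2: s1  (read 1: s1→s1)   ← first repeat (s1 seen earlier)
  step 3: s1  (read 1: s1→s1)
  step 4: s0  (read 0: s1→s0)
  step 5: s3  (read 0: s0→s3)

So i = 1, j = 2, giving x = w[0:1] = 1, y = w[1:2] = 1, z = w[2:5] = 100.
Check: |xy| = 2 ≤ 4 and |y| = 1 ≥ 1. Reading y takes N from s1 back to s1, so every xyⁱz is accepted.

1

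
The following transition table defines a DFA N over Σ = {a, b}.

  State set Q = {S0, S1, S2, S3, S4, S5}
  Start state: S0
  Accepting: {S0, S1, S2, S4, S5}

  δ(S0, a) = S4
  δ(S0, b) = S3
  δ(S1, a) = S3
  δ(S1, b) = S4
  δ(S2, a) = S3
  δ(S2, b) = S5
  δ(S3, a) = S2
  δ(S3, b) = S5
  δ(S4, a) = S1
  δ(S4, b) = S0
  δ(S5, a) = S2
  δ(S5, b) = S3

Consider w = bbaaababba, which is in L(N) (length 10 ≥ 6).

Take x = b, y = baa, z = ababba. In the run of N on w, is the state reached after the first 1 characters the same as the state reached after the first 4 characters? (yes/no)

yes

State sequence: S0 -b-> S3 -b-> S5 -a-> S2 -a-> S3

After x (step 1): S3. After xy (step 4): S3.
They match, so y = baa drives N around a cycle from S3 back to itself; pumping y any number of times keeps N in S3 before reading z, and xyⁱz ∈ L(N) for every i ≥ 0.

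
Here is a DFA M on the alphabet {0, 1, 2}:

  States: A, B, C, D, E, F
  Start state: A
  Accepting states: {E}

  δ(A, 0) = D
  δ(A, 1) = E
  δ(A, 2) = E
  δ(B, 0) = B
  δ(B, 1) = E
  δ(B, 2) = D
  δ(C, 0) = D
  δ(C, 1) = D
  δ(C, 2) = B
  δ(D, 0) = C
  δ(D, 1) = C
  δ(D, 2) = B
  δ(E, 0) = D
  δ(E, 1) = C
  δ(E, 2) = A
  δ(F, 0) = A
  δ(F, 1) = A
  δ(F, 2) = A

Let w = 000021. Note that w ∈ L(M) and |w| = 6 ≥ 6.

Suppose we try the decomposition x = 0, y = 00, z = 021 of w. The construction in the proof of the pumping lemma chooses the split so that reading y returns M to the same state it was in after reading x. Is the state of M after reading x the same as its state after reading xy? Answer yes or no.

yes

State sequence: A -0-> D -0-> C -0-> D

After x (step 1): D. After xy (step 3): D.
They match, so y = 00 drives M around a cycle from D back to itself; pumping y any number of times keeps M in D before reading z, and xyⁱz ∈ L(M) for every i ≥ 0.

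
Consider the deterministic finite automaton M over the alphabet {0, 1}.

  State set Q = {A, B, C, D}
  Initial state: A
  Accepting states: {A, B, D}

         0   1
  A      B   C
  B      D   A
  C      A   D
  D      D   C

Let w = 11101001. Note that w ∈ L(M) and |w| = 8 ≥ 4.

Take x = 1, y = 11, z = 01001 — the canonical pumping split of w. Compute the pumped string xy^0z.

101001

xy⁰z = xz = 1·01001 = 101001.
Reading y = 11 takes M from C back to C, so after x the machine is still in C, and z then leads to the accepting state A. Hence 101001 ∈ L(M).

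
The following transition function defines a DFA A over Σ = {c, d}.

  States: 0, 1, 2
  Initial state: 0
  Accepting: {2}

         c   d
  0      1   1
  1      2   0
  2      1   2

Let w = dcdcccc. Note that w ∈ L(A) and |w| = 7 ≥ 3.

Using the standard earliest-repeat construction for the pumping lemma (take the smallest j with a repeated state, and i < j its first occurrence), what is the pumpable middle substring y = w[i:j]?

State sequence: 0 -d-> 1 -c-> 2 -d-> 2 -c-> 1 -c-> 2 -c-> 1 -c-> 2
First repeat at step 3: 2 was already visited.

So i = 2, j = 3, giving x = w[0:2] = dc, y = w[2:3] = d, z = w[3:7] = cccc.
Check: |xy| = 3 ≤ 3 and |y| = 1 ≥ 1. Reading y takes A from 2 back to 2, so every xyⁱz is accepted.
With |Q| = 3, pigeonhole forces a state repeat no later than step 3; the substring read between the first and second visits to that state can be pumped.

d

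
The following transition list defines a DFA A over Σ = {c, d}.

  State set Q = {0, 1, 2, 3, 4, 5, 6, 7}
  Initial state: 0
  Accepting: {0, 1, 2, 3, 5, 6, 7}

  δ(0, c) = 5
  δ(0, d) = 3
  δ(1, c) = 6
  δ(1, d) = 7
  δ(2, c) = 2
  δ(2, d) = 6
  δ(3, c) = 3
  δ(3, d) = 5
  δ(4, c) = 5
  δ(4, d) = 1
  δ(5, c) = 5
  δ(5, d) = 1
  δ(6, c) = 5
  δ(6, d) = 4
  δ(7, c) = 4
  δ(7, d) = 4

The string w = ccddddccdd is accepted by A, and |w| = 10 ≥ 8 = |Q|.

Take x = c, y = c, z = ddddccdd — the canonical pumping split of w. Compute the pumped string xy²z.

cccddddccdd

xy^2z = c·c·c·ddddccdd = cccddddccdd.
Reading y = c takes A from 5 back to 5, so after x·y·y the machine is still in 5, and z then leads to the accepting state 7. Hence cccddddccdd ∈ L(A).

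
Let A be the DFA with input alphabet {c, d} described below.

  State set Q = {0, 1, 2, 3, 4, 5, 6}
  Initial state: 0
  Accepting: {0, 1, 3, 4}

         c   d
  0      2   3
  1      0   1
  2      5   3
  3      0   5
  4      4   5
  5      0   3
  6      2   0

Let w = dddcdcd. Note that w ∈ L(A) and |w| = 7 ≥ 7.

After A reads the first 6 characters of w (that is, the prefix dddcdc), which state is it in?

Run of A on the first 6 characters of w = d d d c d c:
  step 0: 0  (start)
  step 1: 3  (read d: 0→3)
  step 2: 5  (read d: 3→5)
  step 3: 3  (read d: 5→3)
  step 4: 0  (read c: 3→0)
  step 5: 3  (read d: 0→3)
  step 6: 0  (read c: 3→0)

After reading 6 characters, A is in state 0.

0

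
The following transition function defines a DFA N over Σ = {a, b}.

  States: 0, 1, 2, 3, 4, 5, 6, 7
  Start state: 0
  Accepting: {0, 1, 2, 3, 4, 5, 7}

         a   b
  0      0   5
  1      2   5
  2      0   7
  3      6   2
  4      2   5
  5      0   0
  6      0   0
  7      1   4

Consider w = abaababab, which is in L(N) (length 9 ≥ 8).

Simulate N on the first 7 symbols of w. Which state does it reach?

Run of N on the first 7 characters of w = a b a a b a b:
  step 0: 0  (start)
  step 1: 0  (read a: 0→0)
  step 2: 5  (read b: 0→5)
  step 3: 0  (read a: 5→0)
  step 4: 0  (read a: 0→0)
  step 5: 5  (read b: 0→5)
  step 6: 0  (read a: 5→0)
  step 7: 5  (read b: 0→5)

After reading 7 characters, N is in state 5.

5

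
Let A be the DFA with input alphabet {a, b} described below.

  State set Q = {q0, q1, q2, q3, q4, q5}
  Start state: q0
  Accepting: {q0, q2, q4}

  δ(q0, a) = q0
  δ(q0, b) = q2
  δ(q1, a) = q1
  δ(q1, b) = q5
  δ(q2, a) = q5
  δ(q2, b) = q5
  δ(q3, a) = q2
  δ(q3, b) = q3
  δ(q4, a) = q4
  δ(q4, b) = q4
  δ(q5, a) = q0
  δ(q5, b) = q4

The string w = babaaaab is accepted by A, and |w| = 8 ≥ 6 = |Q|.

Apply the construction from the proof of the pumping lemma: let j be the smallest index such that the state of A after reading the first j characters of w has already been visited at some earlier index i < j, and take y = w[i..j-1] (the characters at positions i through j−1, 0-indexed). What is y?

a

State sequence: q0 -b-> q2 -a-> q5 -b-> q4 -a-> q4 -a-> q4 -a-> q4 -a-> q4 -b-> q4
First repeat at step 4: q4 was already visited.

So i = 3, j = 4, giving x = w[0:3] = bab, y = w[3:4] = a, z = w[4:8] = aaab.
Check: |xy| = 4 ≤ 6 and |y| = 1 ≥ 1. Reading y takes A from q4 back to q4, so every xyⁱz is accepted.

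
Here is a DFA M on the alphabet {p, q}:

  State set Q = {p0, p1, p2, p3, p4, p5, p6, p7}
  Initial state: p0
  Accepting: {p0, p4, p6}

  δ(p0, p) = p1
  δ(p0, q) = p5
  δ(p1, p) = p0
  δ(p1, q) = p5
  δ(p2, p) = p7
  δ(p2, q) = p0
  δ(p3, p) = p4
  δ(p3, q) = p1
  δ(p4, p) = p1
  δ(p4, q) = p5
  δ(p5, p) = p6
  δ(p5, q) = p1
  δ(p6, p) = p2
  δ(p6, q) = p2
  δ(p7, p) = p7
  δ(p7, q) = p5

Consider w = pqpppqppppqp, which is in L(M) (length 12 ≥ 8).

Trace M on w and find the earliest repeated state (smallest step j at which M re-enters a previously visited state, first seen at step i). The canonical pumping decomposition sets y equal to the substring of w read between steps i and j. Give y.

pppq

State sequence: p0 -p-> p1 -q-> p5 -p-> p6 -p-> p2 -p-> p7 -q-> p5 -p-> p6 -p-> p2 -p-> p7 -p-> p7 -q-> p5 -p-> p6
First repeat at step 6: p5 was already visited.

So i = 2, j = 6, giving x = w[0:2] = pq, y = w[2:6] = pppq, z = w[6:12] = ppppqp.
Check: |xy| = 6 ≤ 8 and |y| = 4 ≥ 1. Reading y takes M from p5 back to p5, so every xyⁱz is accepted.
The DFA has 8 states, so the proof of the pumping lemma guarantees a repeated state among the first 8+1 visited; the segment between the two visits is the pumpable y.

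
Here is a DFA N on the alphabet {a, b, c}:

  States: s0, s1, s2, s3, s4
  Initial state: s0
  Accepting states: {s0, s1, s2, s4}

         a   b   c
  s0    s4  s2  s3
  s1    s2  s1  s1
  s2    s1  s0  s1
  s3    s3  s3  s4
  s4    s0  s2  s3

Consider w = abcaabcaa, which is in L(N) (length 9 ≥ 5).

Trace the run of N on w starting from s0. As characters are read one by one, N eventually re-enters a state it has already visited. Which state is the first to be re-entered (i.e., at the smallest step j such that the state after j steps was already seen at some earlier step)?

State sequence: s0 -a-> s4 -b-> s2 -c-> s1 -a-> s2 -a-> s1 -b-> s1 -c-> s1 -a-> s2 -a-> s1
First repeat at step 4: s2 was already visited.

The earliest repeat is at step j = 4: N is in s2, which it already visited at step i = 2.
With |Q| = 5, pigeonhole forces a state repeat no later than step 5; the substring read between the first and second visits to that state can be pumped.

s2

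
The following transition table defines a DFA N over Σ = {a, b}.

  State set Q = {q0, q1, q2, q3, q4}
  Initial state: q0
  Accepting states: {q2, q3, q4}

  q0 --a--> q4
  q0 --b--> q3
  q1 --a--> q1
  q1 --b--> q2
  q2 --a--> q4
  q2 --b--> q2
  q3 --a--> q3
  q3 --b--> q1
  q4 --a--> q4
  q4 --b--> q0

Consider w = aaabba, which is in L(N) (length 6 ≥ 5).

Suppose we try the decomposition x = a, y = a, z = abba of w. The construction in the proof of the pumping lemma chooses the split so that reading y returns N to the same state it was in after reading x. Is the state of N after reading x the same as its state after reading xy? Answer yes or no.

yes

Run of N on the first 2 characters of w = a a:
  step 0: q0  (start)
  step 1: q4  (read a: q0→q4)
  step 2: q4  (read a: q4→q4)

After x (step 1): q4. After xy (step 2): q4.
They match, so y = a drives N around a cycle from q4 back to itself; pumping y any number of times keeps N in q4 before reading z, and xyⁱz ∈ L(N) for every i ≥ 0.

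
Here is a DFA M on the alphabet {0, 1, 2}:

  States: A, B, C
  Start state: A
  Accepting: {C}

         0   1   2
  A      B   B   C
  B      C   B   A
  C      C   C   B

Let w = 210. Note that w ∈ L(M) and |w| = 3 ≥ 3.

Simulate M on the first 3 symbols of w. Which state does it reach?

Run of M on the first 3 characters of w = 2 1 0:
  step 0: A  (start)
  step 1: C  (read 2: A→C)
  step 2: C  (read 1: C→C)
  step 3: C  (read 0: C→C)

After reading 3 characters, M is in state C.

C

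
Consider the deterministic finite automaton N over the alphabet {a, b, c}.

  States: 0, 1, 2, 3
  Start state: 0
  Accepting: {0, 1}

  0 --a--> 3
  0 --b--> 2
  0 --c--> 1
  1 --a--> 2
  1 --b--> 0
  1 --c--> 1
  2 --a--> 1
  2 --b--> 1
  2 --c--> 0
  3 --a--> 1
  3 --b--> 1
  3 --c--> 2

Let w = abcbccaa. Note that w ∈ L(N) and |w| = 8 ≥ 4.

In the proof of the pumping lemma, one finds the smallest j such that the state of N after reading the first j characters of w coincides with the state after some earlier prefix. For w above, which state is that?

1

Run of N on w = a b c b c c a a:
  step 0: 0  (start)
  step 1: 3  (read a: 0→3)
  step 2: 1  (read b: 3→1)
  step 3: 1  (read c: 1→1)   ← first repeat (1 seen earlier)
  step 4: 0  (read b: 1→0)
  step 5: 1  (read c: 0→1)
  step 6: 1  (read c: 1→1)
  step 7: 2  (read a: 1→2)
  step 8: 1  (read a: 2→1)

The earliest repeat is at step j = 3: N is in 1, which it already visited at step i = 2.
Pumping length from the standard proof: p = 4 (the number of states). The repeated state found above gives |xy| = j ≤ 4 and |y| = j − i ≥ 1.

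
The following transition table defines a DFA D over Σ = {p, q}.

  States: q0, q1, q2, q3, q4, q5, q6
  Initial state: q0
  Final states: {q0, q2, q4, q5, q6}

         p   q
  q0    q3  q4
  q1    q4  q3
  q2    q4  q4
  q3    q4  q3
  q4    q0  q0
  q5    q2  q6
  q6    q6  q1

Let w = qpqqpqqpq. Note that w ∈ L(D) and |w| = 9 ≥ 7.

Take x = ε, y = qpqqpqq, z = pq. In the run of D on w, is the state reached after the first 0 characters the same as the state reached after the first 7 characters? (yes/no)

Run of D on the first 7 characters of w = q p q q p q q:
  step 0: q0  (start)
  step 1: q4  (read q: q0→q4)
  step 2: q0  (read p: q4→q0)
  step 3: q4  (read q: q0→q4)
  step 4: q0  (read q: q4→q0)
  step 5: q3  (read p: q0→q3)
  step 6: q3  (read q: q3→q3)
  step 7: q3  (read q: q3→q3)

After x (step 0): q0. After xy (step 7): q3.
They differ (q0 ≠ q3), so y is not a cycle from the state after x; this split is not the one the pumping-lemma construction produces, and pumping y need not keep the string in L(D).

no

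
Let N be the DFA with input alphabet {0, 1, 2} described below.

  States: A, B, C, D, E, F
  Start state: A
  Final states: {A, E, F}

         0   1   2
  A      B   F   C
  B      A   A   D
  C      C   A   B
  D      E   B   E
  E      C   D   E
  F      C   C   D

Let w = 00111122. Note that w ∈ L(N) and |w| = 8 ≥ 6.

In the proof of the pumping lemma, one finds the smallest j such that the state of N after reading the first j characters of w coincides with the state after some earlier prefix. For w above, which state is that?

A

State sequence: A -0-> B -0-> A -1-> F -1-> C -1-> A -1-> F -2-> D -2-> E
First repeat at step 2: A was already visited.

The earliest repeat is at step j = 2: N is in A, which it already visited at step i = 0.
Pumping length from the standard proof: p = 6 (the number of states). The repeated state found above gives |xy| = j ≤ 6 and |y| = j − i ≥ 1.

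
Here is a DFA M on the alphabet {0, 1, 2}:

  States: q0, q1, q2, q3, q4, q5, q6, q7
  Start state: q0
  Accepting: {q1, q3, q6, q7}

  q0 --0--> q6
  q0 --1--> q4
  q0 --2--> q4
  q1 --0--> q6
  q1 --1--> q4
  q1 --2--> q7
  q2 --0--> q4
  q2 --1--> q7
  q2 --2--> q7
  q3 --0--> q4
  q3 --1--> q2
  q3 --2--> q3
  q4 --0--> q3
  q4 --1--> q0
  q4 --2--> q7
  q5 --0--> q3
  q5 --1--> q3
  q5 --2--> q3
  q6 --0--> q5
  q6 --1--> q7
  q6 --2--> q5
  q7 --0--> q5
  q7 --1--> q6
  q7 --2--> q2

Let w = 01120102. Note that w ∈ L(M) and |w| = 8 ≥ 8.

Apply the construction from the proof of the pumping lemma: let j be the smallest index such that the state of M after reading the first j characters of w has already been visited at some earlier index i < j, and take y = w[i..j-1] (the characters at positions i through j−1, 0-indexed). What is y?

Run of M on w = 0 1 1 2 0 1 0 2:
  step 0: q0  (start)
  step 1: q6  (read 0: q0→q6)
  step 2: q7  (read 1: q6→q7)
  step 3: q6  (read 1: q7→q6)   ← first repeat (q6 seen earlier)
  step 4: q5  (read 2: q6→q5)
  step 5: q3  (read 0: q5→q3)
  step 6: q2  (read 1: q3→q2)
  step 7: q4  (read 0: q2→q4)
  step 8: q7  (read 2: q4→q7)

So i = 1, j = 3, giving x = w[0:1] = 0, y = w[1:3] = 11, z = w[3:8] = 20102.
Check: |xy| = 3 ≤ 8 and |y| = 2 ≥ 1. Reading y takes M from q6 back to q6, so every xyⁱz is accepted.

11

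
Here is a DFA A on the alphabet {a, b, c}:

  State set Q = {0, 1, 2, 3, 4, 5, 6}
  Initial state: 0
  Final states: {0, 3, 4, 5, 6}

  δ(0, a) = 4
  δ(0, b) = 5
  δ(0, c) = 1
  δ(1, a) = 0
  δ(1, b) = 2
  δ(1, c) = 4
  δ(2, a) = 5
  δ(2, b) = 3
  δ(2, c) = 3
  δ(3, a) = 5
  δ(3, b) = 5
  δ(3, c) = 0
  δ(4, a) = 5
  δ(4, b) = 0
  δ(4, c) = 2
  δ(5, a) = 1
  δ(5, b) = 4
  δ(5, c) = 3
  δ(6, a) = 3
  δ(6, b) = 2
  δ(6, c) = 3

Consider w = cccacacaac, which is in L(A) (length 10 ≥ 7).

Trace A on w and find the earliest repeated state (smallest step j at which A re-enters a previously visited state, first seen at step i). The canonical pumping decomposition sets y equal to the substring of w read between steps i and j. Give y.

ca

State sequence: 0 -c-> 1 -c-> 4 -c-> 2 -a-> 5 -c-> 3 -a-> 5 -c-> 3 -a-> 5 -a-> 1 -c-> 4
First repeat at step 6: 5 was already visited.

So i = 4, j = 6, giving x = w[0:4] = ccca, y = w[4:6] = ca, z = w[6:10] = caac.
Check: |xy| = 6 ≤ 7 and |y| = 2 ≥ 1. Reading y takes A from 5 back to 5, so every xyⁱz is accepted.
Pumping length from the standard proof: p = 7 (the number of states). The repeated state found above gives |xy| = j ≤ 7 and |y| = j − i ≥ 1.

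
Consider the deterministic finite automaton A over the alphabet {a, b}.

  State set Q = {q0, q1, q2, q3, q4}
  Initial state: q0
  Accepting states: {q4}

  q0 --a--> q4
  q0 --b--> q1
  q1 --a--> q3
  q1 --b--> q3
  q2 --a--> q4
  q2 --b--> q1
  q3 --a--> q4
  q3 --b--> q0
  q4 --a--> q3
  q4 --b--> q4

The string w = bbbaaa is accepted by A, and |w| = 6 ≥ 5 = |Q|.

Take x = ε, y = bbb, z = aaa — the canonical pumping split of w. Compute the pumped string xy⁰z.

aaa

xy⁰z = xz = ε·aaa = aaa.
Reading y = bbb takes A from q0 back to q0, so after x the machine is still in q0, and z then leads to the accepting state q4. Hence aaa ∈ L(A).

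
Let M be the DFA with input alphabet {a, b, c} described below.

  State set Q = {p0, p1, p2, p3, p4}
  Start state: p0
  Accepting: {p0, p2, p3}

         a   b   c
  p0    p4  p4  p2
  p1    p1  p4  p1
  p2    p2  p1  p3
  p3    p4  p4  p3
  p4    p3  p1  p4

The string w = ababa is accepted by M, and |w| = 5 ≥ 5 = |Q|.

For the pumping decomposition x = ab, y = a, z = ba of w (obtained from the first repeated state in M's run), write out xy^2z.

abaaba

xy^2z = ab·a·a·ba = abaaba.
Reading y = a takes M from p1 back to p1, so after x·y·y the machine is still in p1, and z then leads to the accepting state p3. Hence abaaba ∈ L(M).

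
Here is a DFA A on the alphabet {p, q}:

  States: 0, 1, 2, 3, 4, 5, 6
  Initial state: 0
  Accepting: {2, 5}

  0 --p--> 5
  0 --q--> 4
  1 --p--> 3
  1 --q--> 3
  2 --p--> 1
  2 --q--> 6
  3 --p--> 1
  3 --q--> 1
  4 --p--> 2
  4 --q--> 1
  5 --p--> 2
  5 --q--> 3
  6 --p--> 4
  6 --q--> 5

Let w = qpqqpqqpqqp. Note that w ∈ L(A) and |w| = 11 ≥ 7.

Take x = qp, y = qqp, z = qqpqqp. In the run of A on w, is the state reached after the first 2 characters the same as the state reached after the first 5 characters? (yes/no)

Run of A on the first 5 characters of w = q p q q p:
  step 0: 0  (start)
  step 1: 4  (read q: 0→4)
  step 2: 2  (read p: 4→2)
  step 3: 6  (read q: 2→6)
  step 4: 5  (read q: 6→5)
  step 5: 2  (read p: 5→2)

After x (step 2): 2. After xy (step 5): 2.
They match, so y = qqp drives A around a cycle from 2 back to itself; pumping y any number of times keeps A in 2 before reading z, and xyⁱz ∈ L(A) for every i ≥ 0.

yes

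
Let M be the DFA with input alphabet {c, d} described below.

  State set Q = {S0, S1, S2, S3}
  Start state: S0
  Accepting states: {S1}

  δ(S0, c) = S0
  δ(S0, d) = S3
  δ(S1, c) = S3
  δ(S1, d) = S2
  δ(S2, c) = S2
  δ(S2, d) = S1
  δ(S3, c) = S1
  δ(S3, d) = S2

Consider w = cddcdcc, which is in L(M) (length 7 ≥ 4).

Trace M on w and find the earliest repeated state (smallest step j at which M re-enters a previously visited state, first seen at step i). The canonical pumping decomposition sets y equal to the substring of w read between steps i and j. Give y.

State sequence: S0 -c-> S0 -d-> S3 -d-> S2 -c-> S2 -d-> S1 -c-> S3 -c-> S1
First repeat at step 1: S0 was already visited.

So i = 0, j = 1, giving x = w[0:0] = ε, y = w[0:1] = c, z = w[1:7] = ddcdcc.
Check: |xy| = 1 ≤ 4 and |y| = 1 ≥ 1. Reading y takes M from S0 back to S0, so every xyⁱz is accepted.

c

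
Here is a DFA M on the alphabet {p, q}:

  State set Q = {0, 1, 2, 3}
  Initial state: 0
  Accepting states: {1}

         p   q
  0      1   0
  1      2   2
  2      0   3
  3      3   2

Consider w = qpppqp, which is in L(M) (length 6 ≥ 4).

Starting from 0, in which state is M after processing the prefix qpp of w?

Run of M on the first 3 characters of w = q p p:
  step 0: 0  (start)
  step 1: 0  (read q: 0→0)
  step 2: 1  (read p: 0→1)
  step 3: 2  (read p: 1→2)

After reading 3 characters, M is in state 2.

2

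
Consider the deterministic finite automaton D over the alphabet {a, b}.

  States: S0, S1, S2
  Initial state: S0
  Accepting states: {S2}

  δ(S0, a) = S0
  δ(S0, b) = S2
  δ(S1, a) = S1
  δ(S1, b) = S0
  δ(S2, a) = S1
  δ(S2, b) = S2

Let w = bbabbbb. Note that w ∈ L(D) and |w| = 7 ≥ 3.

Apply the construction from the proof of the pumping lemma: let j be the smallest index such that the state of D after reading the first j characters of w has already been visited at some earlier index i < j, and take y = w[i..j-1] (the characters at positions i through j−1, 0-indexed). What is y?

b

Run of D on w = b b a b b b b:
  step 0: S0  (start)
  step 1: S2  (read b: S0→S2)
  step 2: S2  (read b: S2→S2)   ← first repeat (S2 seen earlier)
  step 3: S1  (read a: S2→S1)
  step 4: S0  (read b: S1→S0)
  step 5: S2  (read b: S0→S2)
  step 6: S2  (read b: S2→S2)
  step 7: S2  (read b: S2→S2)

So i = 1, j = 2, giving x = w[0:1] = b, y = w[1:2] = b, z = w[2:7] = abbbb.
Check: |xy| = 2 ≤ 3 and |y| = 1 ≥ 1. Reading y takes D from S2 back to S2, so every xyⁱz is accepted.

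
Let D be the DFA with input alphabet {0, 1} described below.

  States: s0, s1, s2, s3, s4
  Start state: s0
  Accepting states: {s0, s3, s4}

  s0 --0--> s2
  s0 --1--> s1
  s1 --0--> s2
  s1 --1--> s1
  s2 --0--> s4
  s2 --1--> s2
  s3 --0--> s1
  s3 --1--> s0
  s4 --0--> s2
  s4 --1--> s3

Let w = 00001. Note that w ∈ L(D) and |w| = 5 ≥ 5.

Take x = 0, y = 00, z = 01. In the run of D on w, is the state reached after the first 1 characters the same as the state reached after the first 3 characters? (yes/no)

State sequence: s0 -0-> s2 -0-> s4 -0-> s2

After x (step 1): s2. After xy (step 3): s2.
They match, so y = 00 drives D around a cycle from s2 back to itself; pumping y any number of times keeps D in s2 before reading z, and xyⁱz ∈ L(D) for every i ≥ 0.

yes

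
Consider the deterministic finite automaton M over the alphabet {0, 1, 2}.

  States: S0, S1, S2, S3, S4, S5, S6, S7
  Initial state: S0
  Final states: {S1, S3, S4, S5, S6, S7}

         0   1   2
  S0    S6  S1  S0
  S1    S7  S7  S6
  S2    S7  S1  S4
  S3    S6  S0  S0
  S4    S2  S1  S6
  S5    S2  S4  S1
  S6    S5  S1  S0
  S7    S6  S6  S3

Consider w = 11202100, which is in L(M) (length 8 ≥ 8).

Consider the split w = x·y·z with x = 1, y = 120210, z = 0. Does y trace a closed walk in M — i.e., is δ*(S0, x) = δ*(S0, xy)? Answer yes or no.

Run of M on the first 7 characters of w = 1 1 2 0 2 1 0:
  step 0: S0  (start)
  step 1: S1  (read 1: S0→S1)
  step 2: S7  (read 1: S1→S7)
  step 3: S3  (read 2: S7→S3)
  step 4: S6  (read 0: S3→S6)
  step 5: S0  (read 2: S6→S0)
  step 6: S1  (read 1: S0→S1)
  step 7: S7  (read 0: S1→S7)

After x (step 1): S1. After xy (step 7): S7.
They differ (S1 ≠ S7), so y is not a cycle from the state after x; this split is not the one the pumping-lemma construction produces, and pumping y need not keep the string in L(M).

no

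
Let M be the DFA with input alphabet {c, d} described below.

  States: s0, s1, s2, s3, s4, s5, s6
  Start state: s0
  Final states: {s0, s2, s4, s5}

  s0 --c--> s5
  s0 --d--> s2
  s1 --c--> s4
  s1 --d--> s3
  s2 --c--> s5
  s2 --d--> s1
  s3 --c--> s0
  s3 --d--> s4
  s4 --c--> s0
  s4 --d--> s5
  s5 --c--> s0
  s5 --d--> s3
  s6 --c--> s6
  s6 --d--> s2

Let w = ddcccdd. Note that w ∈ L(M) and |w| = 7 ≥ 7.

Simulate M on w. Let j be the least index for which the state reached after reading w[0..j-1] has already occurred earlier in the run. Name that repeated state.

s0

State sequence: s0 -d-> s2 -d-> s1 -c-> s4 -c-> s0 -c-> s5 -d-> s3 -d-> s4
First repeat at step 4: s0 was already visited.

The earliest repeat is at step j = 4: M is in s0, which it already visited at step i = 0.
The DFA has 7 states, so the proof of the pumping lemma guarantees a repeated state among the first 7+1 visited; the segment between the two visits is the pumpable y.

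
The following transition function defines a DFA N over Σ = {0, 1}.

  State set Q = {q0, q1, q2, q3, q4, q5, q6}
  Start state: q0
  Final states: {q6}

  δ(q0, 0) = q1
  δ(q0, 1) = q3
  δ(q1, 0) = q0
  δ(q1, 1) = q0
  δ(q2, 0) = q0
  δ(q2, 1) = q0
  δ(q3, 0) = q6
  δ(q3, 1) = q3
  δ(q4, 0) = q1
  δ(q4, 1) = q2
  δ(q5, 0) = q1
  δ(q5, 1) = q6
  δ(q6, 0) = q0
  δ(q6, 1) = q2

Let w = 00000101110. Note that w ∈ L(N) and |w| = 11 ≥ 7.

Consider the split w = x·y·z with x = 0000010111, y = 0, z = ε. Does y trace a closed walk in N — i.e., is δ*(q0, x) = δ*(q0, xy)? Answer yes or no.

no

State sequence: q0 -0-> q1 -0-> q0 -0-> q1 -0-> q0 -0-> q1 -1-> q0 -0-> q1 -1-> q0 -1-> q3 -1-> q3 -0-> q6

After x (step 10): q3. After xy (step 11): q6.
They differ (q3 ≠ q6), so y is not a cycle from the state after x; this split is not the one the pumping-lemma construction produces, and pumping y need not keep the string in L(N).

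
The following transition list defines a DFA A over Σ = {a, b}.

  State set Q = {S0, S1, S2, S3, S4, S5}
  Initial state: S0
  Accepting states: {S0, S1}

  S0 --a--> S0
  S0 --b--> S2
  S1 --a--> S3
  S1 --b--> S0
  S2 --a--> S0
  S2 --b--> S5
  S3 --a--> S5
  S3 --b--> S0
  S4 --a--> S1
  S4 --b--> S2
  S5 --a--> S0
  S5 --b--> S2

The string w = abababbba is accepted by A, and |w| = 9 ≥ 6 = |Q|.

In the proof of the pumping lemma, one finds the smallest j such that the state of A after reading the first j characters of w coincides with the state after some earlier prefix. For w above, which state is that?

Run of A on w = a b a b a b b b a:
  step 0: S0  (start)
  step 1: S0  (read a: S0→S0)   ← first repeat (S0 seen earlier)
  step 2: S2  (read b: S0→S2)
  step 3: S0  (read a: S2→S0)
  step 4: S2  (read b: S0→S2)
  step 5: S0  (read a: S2→S0)
  step 6: S2  (read b: S0→S2)
  step 7: S5  (read b: S2→S5)
  step 8: S2  (read b: S5→S2)
  step 9: S0  (read a: S2→S0)

The earliest repeat is at step j = 1: A is in S0, which it already visited at step i = 0.

S0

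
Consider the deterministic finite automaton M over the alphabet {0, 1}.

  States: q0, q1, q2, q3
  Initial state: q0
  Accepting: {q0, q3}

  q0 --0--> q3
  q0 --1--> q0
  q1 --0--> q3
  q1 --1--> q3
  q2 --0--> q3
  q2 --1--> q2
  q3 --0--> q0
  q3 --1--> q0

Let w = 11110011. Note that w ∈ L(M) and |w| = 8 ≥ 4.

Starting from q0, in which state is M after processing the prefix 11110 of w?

State sequence: q0 -1-> q0 -1-> q0 -1-> q0 -1-> q0 -0-> q3

After reading 5 characters, M is in state q3.

q3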